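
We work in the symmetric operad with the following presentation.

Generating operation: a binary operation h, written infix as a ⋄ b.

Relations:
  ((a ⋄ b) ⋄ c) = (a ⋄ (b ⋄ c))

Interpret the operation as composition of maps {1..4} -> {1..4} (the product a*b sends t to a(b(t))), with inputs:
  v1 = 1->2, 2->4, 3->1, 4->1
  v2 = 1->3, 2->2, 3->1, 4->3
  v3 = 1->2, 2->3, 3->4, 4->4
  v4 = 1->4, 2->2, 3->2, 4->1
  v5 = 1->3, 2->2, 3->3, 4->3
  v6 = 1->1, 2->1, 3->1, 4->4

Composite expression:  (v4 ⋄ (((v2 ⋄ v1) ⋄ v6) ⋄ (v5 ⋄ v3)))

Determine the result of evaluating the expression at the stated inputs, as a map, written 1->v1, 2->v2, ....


1->2, 2->2, 3->2, 4->2

(v2 ⋄ v1) = 1->2, 2->3, 3->3, 4->3
((v2 ⋄ v1) ⋄ v6) = 1->2, 2->2, 3->2, 4->3
(v5 ⋄ v3) = 1->2, 2->3, 3->3, 4->3
(((v2 ⋄ v1) ⋄ v6) ⋄ (v5 ⋄ v3)) = 1->2, 2->2, 3->2, 4->2
(v4 ⋄ (((v2 ⋄ v1) ⋄ v6) ⋄ (v5 ⋄ v3))) = 1->2, 2->2, 3->2, 4->2


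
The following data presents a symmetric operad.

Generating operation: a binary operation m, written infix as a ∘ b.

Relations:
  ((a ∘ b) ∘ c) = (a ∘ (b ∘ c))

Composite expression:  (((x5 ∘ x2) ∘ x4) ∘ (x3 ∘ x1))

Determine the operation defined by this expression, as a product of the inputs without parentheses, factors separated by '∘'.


x5 ∘ x2 ∘ x4 ∘ x3 ∘ x1

Associativity of m dissolves the nesting; only the x-input order survives.
(x5 ∘ x2) unparenthesizes to x5 ∘ x2
((x5 ∘ x2) ∘ x4) unparenthesizes to x5 ∘ x2 ∘ x4
(x3 ∘ x1) unparenthesizes to x3 ∘ x1
(((x5 ∘ x2) ∘ x4) ∘ (x3 ∘ x1)) unparenthesizes to x5 ∘ x2 ∘ x4 ∘ x3 ∘ x1


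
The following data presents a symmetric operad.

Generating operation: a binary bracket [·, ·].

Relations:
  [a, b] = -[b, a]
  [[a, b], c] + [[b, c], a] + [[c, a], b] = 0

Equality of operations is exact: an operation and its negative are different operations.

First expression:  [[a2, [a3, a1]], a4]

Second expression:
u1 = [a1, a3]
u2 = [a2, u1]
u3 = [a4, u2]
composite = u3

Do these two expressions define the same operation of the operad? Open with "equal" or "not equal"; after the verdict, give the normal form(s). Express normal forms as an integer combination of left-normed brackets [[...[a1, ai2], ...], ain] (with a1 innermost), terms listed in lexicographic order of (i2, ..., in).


The first expression, normalized: [[[a1, a3], a2], a4]
The second expression, normalized: [[[a1, a3], a2], a4]
Same normal form: equal.

equal: each reduces to [[[a1, a3], a2], a4]


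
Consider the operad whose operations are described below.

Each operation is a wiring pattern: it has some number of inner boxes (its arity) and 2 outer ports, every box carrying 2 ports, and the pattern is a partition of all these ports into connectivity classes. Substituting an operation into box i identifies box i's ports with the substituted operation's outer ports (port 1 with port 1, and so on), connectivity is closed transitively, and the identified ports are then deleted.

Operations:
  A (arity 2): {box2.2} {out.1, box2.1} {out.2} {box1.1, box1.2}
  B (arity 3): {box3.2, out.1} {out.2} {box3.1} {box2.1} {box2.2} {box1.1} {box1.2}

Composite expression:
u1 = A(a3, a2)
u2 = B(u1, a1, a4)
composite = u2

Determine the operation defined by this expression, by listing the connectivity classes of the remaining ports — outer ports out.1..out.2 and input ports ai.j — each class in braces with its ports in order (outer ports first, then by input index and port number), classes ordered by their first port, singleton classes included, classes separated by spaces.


After gluing at B, chains via deleted ports link the a-ports.
through A, on inputs (a3, a2): {out.1, a2.1} {out.2} {a2.2} {a3.1, a3.2} (out.j = stage outer ports)
through B, on inputs (a3, a2, a1, a4): {out.1, a4.2} {out.2} {a1.1} {a1.2} {a2.1} {a2.2} {a3.1, a3.2} {a4.1} (out.j = stage outer ports)

{out.1, a4.2} {out.2} {a1.1} {a1.2} {a2.1} {a2.2} {a3.1, a3.2} {a4.1}


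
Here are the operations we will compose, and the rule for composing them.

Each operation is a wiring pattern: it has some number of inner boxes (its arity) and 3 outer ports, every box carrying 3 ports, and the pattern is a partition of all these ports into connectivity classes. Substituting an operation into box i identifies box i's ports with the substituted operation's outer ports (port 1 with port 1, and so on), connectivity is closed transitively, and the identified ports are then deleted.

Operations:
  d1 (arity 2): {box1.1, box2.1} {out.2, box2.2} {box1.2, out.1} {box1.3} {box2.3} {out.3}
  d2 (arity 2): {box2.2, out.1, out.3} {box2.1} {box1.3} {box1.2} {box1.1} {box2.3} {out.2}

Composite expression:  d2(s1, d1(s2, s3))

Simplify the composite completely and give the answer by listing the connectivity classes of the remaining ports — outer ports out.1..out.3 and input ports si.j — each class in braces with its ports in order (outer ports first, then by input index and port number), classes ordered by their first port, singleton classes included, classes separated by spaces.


Treat the ports identified at d2 as solder joints: merge, then drop.
composing d1 on (s2, s3), with out.j its own outer ports: {out.1, s2.2} {out.2, s3.2} {out.3} {s2.1, s3.1} {s2.3} {s3.3}
composing d2 on (s1, s2, s3), with out.j its own outer ports: {out.1, out.3, s3.2} {out.2} {s1.1} {s1.2} {s1.3} {s2.1, s3.1} {s2.2} {s2.3} {s3.3}

{out.1, out.3, s3.2} {out.2} {s1.1} {s1.2} {s1.3} {s2.1, s3.1} {s2.2} {s2.3} {s3.3}


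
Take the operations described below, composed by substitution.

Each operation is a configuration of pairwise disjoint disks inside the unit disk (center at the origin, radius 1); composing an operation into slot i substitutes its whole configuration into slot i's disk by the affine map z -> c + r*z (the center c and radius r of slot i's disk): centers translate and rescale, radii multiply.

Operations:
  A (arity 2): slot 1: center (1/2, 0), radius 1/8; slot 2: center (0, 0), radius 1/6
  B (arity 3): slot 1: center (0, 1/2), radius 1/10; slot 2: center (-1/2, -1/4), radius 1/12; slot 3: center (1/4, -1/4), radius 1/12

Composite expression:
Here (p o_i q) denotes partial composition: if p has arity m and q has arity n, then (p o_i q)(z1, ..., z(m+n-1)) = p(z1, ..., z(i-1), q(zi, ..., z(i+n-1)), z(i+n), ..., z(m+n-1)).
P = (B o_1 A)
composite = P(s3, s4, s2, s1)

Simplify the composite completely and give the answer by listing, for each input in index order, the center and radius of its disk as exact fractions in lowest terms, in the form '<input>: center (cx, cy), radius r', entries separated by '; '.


s1: center (1/4, -1/4), radius 1/12; s2: center (-1/2, -1/4), radius 1/12; s3: center (1/20, 1/2), radius 1/80; s4: center (0, 1/2), radius 1/60


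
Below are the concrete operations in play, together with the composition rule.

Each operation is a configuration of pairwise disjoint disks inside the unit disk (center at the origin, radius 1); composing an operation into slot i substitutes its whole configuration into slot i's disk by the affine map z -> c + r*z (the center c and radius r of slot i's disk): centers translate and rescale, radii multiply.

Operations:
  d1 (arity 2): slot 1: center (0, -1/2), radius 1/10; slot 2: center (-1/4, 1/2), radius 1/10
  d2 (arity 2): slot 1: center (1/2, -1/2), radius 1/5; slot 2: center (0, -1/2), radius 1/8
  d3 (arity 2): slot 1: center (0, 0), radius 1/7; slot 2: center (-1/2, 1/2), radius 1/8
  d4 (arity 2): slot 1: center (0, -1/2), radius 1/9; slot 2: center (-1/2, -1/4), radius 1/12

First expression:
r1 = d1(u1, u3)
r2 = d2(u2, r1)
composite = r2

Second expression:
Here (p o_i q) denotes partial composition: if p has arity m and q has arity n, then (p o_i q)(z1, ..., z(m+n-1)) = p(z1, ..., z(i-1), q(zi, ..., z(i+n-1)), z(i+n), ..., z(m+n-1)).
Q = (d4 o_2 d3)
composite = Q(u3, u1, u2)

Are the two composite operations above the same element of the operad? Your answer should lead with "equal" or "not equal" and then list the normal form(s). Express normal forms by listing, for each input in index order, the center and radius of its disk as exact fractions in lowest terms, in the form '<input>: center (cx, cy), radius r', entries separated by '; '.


not equal; first: u1: center (0, -9/16), radius 1/80; u2: center (1/2, -1/2), radius 1/5; u3: center (-1/32, -7/16), radius 1/80; second: u1: center (-1/2, -1/4), radius 1/84; u2: center (-13/24, -5/24), radius 1/96; u3: center (0, -1/2), radius 1/9

Reducing the first expression gives u1: center (0, -9/16), radius 1/80; u2: center (1/2, -1/2), radius 1/5; u3: center (-1/32, -7/16), radius 1/80
Reducing the second expression gives u1: center (-1/2, -1/4), radius 1/84; u2: center (-13/24, -5/24), radius 1/96; u3: center (0, -1/2), radius 1/9
Distinct normal forms: not equal.


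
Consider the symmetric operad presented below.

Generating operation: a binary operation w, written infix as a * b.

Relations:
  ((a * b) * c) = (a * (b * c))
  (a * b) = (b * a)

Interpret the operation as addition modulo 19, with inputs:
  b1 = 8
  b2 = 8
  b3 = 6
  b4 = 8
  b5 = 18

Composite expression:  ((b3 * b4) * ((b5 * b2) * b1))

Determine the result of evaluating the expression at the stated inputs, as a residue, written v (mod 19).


10 (mod 19)


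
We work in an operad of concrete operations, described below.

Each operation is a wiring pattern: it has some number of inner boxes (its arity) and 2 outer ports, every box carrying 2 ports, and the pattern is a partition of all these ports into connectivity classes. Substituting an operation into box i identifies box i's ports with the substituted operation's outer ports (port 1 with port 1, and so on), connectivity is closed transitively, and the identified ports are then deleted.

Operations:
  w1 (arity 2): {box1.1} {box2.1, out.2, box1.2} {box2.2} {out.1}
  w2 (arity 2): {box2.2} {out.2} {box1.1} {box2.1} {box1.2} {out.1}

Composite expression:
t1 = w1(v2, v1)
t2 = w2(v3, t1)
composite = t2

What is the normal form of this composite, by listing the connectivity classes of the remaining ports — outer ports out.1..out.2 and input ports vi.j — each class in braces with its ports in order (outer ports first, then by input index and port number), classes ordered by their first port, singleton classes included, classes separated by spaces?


Treat the ports identified at w2 as solder joints: merge, then drop.
through w1, on inputs (v2, v1): {out.1} {out.2, v1.1, v2.2} {v1.2} {v2.1} (out.j = stage outer ports)
through w2, on inputs (v3, v2, v1): {out.1} {out.2} {v1.1, v2.2} {v1.2} {v2.1} {v3.1} {v3.2} (out.j = stage outer ports)

{out.1} {out.2} {v1.1, v2.2} {v1.2} {v2.1} {v3.1} {v3.2}


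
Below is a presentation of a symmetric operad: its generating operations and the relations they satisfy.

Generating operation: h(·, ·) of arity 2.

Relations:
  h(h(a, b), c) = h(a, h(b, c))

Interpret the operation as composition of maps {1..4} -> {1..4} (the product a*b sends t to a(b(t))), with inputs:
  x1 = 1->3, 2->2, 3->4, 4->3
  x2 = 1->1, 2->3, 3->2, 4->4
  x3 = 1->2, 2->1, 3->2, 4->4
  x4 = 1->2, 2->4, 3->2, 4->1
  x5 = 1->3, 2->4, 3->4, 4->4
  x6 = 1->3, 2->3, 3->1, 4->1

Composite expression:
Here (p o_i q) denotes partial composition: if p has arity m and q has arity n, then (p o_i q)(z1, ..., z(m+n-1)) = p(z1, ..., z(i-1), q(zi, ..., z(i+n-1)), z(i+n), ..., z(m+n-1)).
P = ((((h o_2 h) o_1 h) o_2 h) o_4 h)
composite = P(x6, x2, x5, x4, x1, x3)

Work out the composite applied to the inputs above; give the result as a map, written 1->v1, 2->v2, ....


1->1, 2->1, 3->1, 4->1


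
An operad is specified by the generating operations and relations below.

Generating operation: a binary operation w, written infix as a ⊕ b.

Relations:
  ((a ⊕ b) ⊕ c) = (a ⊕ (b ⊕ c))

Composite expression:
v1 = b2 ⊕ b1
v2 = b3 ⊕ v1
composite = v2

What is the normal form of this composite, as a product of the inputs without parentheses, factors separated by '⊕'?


b3 ⊕ b2 ⊕ b1

Key point: w is associative — brackets drop, the b-order remains.
(b2 ⊕ b1) unparenthesizes to b2 ⊕ b1
(b3 ⊕ (b2 ⊕ b1)) unparenthesizes to b3 ⊕ b2 ⊕ b1


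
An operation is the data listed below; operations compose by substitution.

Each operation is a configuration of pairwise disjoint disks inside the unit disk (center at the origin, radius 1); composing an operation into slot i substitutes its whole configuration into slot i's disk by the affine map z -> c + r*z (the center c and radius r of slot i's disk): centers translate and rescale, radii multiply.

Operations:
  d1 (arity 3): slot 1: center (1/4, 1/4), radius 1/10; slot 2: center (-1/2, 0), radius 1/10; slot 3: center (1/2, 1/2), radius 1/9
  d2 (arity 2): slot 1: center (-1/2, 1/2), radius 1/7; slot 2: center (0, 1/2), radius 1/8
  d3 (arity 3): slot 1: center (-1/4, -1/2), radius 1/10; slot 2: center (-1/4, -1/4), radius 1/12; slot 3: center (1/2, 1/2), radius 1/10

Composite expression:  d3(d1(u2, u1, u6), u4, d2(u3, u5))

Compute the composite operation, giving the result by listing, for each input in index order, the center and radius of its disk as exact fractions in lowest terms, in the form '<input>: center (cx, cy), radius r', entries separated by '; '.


u1: center (-3/10, -1/2), radius 1/100; u2: center (-9/40, -19/40), radius 1/100; u3: center (9/20, 11/20), radius 1/70; u4: center (-1/4, -1/4), radius 1/12; u5: center (1/2, 11/20), radius 1/80; u6: center (-1/5, -9/20), radius 1/90


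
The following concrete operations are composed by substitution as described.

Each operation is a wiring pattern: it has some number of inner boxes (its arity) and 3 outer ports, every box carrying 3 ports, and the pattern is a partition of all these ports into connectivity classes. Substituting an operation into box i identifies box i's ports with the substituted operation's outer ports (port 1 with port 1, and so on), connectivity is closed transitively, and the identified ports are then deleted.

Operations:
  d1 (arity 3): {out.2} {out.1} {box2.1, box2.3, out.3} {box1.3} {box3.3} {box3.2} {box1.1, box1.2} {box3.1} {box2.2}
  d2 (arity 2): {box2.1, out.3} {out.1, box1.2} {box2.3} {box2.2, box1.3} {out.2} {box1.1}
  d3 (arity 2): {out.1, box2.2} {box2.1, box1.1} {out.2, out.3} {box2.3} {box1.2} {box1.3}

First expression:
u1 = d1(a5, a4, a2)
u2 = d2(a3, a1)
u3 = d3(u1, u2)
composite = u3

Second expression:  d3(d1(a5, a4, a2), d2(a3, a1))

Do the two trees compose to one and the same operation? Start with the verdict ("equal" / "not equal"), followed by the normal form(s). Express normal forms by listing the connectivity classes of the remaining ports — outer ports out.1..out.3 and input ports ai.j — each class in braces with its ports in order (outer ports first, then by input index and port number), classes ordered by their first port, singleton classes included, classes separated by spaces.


Normal form of the first expression: {out.1} {out.2, out.3} {a1.1} {a1.2, a3.3} {a1.3} {a2.1} {a2.2} {a2.3} {a3.1} {a3.2} {a4.1, a4.3} {a4.2} {a5.1, a5.2} {a5.3}
Normal form of the second expression: {out.1} {out.2, out.3} {a1.1} {a1.2, a3.3} {a1.3} {a2.1} {a2.2} {a2.3} {a3.1} {a3.2} {a4.1, a4.3} {a4.2} {a5.1, a5.2} {a5.3}
The forms coincide; equal.

equal: each reduces to {out.1} {out.2, out.3} {a1.1} {a1.2, a3.3} {a1.3} {a2.1} {a2.2} {a2.3} {a3.1} {a3.2} {a4.1, a4.3} {a4.2} {a5.1, a5.2} {a5.3}


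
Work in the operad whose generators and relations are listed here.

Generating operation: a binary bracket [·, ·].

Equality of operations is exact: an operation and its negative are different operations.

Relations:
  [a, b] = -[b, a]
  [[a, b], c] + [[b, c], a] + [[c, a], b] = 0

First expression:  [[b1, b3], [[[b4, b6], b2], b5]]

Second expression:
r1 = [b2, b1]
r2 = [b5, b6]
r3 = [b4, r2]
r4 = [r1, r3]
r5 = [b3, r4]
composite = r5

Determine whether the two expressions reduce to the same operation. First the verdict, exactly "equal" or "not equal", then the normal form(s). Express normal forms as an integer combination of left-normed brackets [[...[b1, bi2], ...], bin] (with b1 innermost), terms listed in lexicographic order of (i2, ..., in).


not equal; the first gives -[[[[[b1, b3], b2], b4], b6], b5] + [[[[[b1, b3], b2], b6], b4], b5] + [[[[[b1, b3], b4], b6], b2], b5] + [[[[[b1, b3], b5], b2], b4], b6] - [[[[[b1, b3], b5], b2], b6], b4] - [[[[[b1, b3], b5], b4], b6], b2] + [[[[[b1, b3], b5], b6], b4], b2] - [[[[[b1, b3], b6], b4], b2], b5] and the second [[[[[b1, b2], b4], b5], b6], b3] - [[[[[b1, b2], b4], b6], b5], b3] - [[[[[b1, b2], b5], b6], b4], b3] + [[[[[b1, b2], b6], b5], b4], b3]

Normal form of the first expression: -[[[[[b1, b3], b2], b4], b6], b5] + [[[[[b1, b3], b2], b6], b4], b5] + [[[[[b1, b3], b4], b6], b2], b5] + [[[[[b1, b3], b5], b2], b4], b6] - [[[[[b1, b3], b5], b2], b6], b4] - [[[[[b1, b3], b5], b4], b6], b2] + [[[[[b1, b3], b5], b6], b4], b2] - [[[[[b1, b3], b6], b4], b2], b5]
Normal form of the second expression: [[[[[b1, b2], b4], b5], b6], b3] - [[[[[b1, b2], b4], b6], b5], b3] - [[[[[b1, b2], b5], b6], b4], b3] + [[[[[b1, b2], b6], b5], b4], b3]
The normal forms differ: not equal.


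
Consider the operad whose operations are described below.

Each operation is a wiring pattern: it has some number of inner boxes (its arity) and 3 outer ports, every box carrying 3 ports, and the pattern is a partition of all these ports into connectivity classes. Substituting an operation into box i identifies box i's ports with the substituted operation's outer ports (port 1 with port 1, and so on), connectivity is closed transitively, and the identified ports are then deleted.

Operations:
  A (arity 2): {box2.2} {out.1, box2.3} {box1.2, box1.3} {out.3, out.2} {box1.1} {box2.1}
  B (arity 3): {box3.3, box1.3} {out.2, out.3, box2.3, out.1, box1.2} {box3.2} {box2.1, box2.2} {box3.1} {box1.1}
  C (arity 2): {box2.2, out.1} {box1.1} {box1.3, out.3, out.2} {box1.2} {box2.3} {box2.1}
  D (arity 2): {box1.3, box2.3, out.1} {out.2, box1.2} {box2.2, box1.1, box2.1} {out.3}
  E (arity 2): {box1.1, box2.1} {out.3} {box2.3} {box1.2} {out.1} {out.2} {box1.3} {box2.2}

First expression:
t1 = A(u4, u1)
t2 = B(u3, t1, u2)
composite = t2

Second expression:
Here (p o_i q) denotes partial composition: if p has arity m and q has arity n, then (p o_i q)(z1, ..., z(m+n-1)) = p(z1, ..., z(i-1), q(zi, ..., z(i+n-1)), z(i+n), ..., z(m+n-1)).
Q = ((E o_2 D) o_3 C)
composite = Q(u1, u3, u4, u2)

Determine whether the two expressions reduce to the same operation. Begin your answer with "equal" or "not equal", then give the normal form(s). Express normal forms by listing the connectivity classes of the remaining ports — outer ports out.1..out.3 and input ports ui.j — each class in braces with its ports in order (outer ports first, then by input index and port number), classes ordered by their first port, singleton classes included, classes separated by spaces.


not equal — first {out.1, out.2, out.3, u1.3, u3.2} {u1.1} {u1.2} {u2.1} {u2.2} {u2.3, u3.3} {u3.1} {u4.1} {u4.2, u4.3}, second {out.1} {out.2} {out.3} {u1.1, u2.2, u3.1, u3.3, u4.3} {u1.2} {u1.3} {u2.1} {u2.3} {u3.2} {u4.1} {u4.2}

The first composite normalizes to {out.1, out.2, out.3, u1.3, u3.2} {u1.1} {u1.2} {u2.1} {u2.2} {u2.3, u3.3} {u3.1} {u4.1} {u4.2, u4.3}
The second composite normalizes to {out.1} {out.2} {out.3} {u1.1, u2.2, u3.1, u3.3, u4.3} {u1.2} {u1.3} {u2.1} {u2.3} {u3.2} {u4.1} {u4.2}
No match — not equal.


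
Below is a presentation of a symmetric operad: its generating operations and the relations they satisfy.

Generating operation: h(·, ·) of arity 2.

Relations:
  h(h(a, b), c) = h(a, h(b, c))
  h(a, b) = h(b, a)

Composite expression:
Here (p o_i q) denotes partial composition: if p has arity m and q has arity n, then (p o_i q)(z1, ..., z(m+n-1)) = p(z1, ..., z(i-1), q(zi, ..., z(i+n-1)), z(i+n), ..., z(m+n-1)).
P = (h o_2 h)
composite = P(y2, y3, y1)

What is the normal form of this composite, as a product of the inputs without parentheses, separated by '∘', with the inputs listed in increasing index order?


y1 ∘ y2 ∘ y3

Shape and order are irrelevant to h; the y-input set decides.
h(y3, y1) reduces to y3 ∘ y1
h(y2, h(y3, y1)) reduces to y2 ∘ y3 ∘ y1
rearranged into index order: y1 ∘ y2 ∘ y3


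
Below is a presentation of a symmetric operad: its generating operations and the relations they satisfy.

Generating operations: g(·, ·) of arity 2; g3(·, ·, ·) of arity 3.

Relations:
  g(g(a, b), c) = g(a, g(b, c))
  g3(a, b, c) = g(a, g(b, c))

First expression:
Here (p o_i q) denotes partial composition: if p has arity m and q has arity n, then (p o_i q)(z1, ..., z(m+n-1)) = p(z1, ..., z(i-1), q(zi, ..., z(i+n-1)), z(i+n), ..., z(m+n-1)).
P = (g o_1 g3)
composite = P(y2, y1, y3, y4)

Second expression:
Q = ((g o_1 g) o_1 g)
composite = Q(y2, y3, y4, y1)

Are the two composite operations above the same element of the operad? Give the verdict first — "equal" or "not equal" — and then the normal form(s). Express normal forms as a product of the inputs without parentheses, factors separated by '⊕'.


The first expression reduces to y2 ⊕ y1 ⊕ y3 ⊕ y4
The second expression reduces to y2 ⊕ y3 ⊕ y4 ⊕ y1
Different reductions; not equal.

not equal; first: y2 ⊕ y1 ⊕ y3 ⊕ y4; second: y2 ⊕ y3 ⊕ y4 ⊕ y1


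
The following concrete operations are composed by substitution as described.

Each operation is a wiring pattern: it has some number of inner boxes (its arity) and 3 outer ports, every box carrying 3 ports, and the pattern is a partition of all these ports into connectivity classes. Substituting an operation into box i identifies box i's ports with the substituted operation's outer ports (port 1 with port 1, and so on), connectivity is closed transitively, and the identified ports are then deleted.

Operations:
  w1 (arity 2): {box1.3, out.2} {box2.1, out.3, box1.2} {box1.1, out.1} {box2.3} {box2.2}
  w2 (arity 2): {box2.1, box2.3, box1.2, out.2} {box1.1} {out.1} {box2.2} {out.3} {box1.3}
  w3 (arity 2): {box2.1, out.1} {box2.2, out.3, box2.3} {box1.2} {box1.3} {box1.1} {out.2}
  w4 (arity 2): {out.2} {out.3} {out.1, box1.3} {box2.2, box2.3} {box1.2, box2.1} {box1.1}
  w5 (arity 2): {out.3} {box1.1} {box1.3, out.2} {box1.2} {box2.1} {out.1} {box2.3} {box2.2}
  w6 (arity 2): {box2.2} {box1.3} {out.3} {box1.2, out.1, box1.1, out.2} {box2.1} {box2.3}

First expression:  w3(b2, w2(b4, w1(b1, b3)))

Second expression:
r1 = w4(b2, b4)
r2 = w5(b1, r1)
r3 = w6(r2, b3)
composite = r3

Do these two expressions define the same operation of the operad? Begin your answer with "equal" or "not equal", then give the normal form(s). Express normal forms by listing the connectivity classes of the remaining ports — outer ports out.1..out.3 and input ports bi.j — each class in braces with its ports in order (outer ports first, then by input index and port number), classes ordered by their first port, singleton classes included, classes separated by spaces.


not equal; first: {out.1} {out.2} {out.3, b1.1, b1.2, b3.1, b4.2} {b1.3} {b2.1} {b2.2} {b2.3} {b3.2} {b3.3} {b4.1} {b4.3}; second: {out.1, out.2, b1.3} {out.3} {b1.1} {b1.2} {b2.1} {b2.2, b4.1} {b2.3} {b3.1} {b3.2} {b3.3} {b4.2, b4.3}


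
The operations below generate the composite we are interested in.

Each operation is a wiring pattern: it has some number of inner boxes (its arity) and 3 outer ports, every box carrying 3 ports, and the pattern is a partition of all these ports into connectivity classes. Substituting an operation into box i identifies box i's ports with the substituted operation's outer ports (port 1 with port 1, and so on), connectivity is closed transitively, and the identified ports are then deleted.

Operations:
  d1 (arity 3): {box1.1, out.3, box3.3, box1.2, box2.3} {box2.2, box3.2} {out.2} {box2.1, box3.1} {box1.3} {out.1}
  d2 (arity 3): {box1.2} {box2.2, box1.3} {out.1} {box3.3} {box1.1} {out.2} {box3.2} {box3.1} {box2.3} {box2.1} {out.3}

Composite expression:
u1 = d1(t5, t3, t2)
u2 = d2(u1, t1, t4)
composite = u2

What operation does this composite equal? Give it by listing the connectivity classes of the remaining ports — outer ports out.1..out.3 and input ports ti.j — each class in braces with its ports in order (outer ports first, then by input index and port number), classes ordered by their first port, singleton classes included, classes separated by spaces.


{out.1} {out.2} {out.3} {t1.1} {t1.2, t2.3, t3.3, t5.1, t5.2} {t1.3} {t2.1, t3.1} {t2.2, t3.2} {t4.1} {t4.2} {t4.3} {t5.3}

Connectivity passes through glued d2-boundaries; trace each wire chain.
d1 over (t5, t3, t2) gives {out.1} {out.2} {out.3, t2.3, t3.3, t5.1, t5.2} {t2.1, t3.1} {t2.2, t3.2} {t5.3}, out.j being that stage's outer ports
d2 over (t5, t3, t2, t1, t4) gives {out.1} {out.2} {out.3} {t1.1} {t1.2, t2.3, t3.3, t5.1, t5.2} {t1.3} {t2.1, t3.1} {t2.2, t3.2} {t4.1} {t4.2} {t4.3} {t5.3}, out.j being that stage's outer ports


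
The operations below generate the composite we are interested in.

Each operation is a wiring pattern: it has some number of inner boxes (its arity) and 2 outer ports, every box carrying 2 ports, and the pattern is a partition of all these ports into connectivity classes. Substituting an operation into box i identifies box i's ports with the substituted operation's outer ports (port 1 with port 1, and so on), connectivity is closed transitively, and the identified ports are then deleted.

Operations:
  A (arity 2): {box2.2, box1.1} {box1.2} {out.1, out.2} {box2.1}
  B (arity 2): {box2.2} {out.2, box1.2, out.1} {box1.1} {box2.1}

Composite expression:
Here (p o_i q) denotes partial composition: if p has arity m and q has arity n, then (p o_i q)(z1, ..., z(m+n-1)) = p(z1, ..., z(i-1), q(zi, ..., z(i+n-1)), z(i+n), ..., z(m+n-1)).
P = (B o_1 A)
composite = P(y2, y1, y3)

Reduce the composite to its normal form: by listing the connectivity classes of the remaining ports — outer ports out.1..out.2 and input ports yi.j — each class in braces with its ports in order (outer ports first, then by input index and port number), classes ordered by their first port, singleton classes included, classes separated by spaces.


{out.1, out.2} {y1.1} {y1.2, y2.1} {y2.2} {y3.1} {y3.2}

After gluing at B, chains via deleted ports link the y-ports.
composing A on (y2, y1), with out.j its own outer ports: {out.1, out.2} {y1.1} {y1.2, y2.1} {y2.2}
composing B on (y2, y1, y3), with out.j its own outer ports: {out.1, out.2} {y1.1} {y1.2, y2.1} {y2.2} {y3.1} {y3.2}


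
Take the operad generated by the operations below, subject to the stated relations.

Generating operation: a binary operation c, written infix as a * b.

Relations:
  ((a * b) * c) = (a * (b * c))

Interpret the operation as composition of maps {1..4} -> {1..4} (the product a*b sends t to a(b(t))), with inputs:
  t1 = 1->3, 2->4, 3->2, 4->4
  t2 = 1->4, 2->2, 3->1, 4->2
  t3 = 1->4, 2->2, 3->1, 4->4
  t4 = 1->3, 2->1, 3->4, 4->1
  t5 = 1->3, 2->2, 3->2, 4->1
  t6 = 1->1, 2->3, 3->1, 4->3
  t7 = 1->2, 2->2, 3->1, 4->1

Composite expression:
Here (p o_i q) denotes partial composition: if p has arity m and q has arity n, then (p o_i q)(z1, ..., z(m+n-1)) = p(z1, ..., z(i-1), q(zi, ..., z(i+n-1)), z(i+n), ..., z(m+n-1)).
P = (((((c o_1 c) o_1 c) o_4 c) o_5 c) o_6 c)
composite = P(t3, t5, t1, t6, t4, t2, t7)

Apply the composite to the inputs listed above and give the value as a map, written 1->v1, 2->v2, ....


(t3 * t5) = 1->1, 2->2, 3->2, 4->4
((t3 * t5) * t1) = 1->2, 2->4, 3->2, 4->4
(t2 * t7) = 1->2, 2->2, 3->4, 4->4
(t4 * (t2 * t7)) = 1->1, 2->1, 3->1, 4->1
(t6 * (t4 * (t2 * t7))) = 1->1, 2->1, 3->1, 4->1
(((t3 * t5) * t1) * (t6 * (t4 * (t2 * t7)))) = 1->2, 2->2, 3->2, 4->2

1->2, 2->2, 3->2, 4->2


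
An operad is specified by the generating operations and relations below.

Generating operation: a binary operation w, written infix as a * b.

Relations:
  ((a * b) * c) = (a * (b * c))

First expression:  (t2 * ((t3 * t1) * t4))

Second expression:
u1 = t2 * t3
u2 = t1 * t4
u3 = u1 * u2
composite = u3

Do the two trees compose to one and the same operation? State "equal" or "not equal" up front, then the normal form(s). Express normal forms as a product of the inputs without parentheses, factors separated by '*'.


Reducing the first expression gives t2 * t3 * t1 * t4
Reducing the second expression gives t2 * t3 * t1 * t4
Both agree, so they are equal.

equal; both compose to t2 * t3 * t1 * t4


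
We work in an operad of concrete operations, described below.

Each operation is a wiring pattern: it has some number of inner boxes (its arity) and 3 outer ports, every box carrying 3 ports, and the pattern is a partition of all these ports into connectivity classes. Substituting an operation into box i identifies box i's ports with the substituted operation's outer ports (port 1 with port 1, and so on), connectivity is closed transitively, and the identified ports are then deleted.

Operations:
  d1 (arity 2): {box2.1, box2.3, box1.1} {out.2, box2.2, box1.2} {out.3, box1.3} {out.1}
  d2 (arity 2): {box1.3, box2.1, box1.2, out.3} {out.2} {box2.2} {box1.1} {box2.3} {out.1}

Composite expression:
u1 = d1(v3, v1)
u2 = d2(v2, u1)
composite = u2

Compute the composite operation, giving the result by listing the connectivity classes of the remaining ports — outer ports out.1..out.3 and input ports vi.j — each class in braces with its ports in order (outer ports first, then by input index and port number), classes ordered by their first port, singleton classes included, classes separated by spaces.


{out.1} {out.2} {out.3, v2.2, v2.3} {v1.1, v1.3, v3.1} {v1.2, v3.2} {v2.1} {v3.3}

Connectivity passes through glued d2-boundaries; trace each wire chain.
d1 over (v3, v1) gives {out.1} {out.2, v1.2, v3.2} {out.3, v3.3} {v1.1, v1.3, v3.1}, out.j being that stage's outer ports
d2 over (v2, v3, v1) gives {out.1} {out.2} {out.3, v2.2, v2.3} {v1.1, v1.3, v3.1} {v1.2, v3.2} {v2.1} {v3.3}, out.j being that stage's outer ports


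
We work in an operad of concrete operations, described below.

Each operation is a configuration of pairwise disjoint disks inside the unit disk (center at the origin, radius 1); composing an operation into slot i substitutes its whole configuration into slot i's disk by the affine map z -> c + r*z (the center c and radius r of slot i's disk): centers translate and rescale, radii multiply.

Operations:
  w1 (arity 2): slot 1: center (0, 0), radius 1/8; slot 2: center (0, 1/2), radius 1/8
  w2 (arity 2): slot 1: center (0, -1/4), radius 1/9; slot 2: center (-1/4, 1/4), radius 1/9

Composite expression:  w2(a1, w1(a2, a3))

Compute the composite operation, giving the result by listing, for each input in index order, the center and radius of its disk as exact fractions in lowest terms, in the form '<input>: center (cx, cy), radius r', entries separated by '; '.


Nesting under w2 composes maps z -> c + r*z down each a-path.
tracing a1 down its 1-map path: center (0, -1/4), radius 1/9
tracing a2 down its 2-map path: center (-1/4, 1/4), radius 1/72
tracing a3 down its 2-map path: center (-1/4, 11/36), radius 1/72

a1: center (0, -1/4), radius 1/9; a2: center (-1/4, 1/4), radius 1/72; a3: center (-1/4, 11/36), radius 1/72


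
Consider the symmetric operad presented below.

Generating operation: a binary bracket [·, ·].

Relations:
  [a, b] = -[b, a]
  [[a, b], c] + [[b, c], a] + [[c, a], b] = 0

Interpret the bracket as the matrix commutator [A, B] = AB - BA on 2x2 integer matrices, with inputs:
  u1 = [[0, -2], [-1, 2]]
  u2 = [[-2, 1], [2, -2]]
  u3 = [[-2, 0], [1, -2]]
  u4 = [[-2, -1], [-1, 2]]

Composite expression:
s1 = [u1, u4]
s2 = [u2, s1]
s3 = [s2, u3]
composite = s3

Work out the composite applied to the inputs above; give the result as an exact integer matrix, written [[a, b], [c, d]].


[[-2, 0], [-28, 2]]

[u1, u4] = [[1, -6], [2, -1]]
[u2, [u1, u4]] = [[14, -2], [4, -14]]
[[u2, [u1, u4]], u3] = [[-2, 0], [-28, 2]]


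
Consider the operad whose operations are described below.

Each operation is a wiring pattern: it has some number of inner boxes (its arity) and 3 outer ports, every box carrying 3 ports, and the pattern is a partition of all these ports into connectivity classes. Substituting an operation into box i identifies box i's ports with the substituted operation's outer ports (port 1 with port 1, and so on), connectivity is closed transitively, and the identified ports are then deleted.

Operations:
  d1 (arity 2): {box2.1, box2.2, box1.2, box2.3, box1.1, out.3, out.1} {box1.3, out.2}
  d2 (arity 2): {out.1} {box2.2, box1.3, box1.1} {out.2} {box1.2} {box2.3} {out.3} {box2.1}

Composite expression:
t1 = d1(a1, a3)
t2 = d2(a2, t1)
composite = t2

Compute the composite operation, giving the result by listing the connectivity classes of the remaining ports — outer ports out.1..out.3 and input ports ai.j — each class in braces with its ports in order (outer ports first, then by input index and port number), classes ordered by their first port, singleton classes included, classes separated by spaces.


Connectivity passes through glued d2-boundaries; trace each wire chain.
stage d1: inputs (a1, a3), connectivity {out.1, out.3, a1.1, a1.2, a3.1, a3.2, a3.3} {out.2, a1.3}, out.j its boundary
stage d2: inputs (a2, a1, a3), connectivity {out.1} {out.2} {out.3} {a1.1, a1.2, a3.1, a3.2, a3.3} {a1.3, a2.1, a2.3} {a2.2}, out.j its boundary

{out.1} {out.2} {out.3} {a1.1, a1.2, a3.1, a3.2, a3.3} {a1.3, a2.1, a2.3} {a2.2}


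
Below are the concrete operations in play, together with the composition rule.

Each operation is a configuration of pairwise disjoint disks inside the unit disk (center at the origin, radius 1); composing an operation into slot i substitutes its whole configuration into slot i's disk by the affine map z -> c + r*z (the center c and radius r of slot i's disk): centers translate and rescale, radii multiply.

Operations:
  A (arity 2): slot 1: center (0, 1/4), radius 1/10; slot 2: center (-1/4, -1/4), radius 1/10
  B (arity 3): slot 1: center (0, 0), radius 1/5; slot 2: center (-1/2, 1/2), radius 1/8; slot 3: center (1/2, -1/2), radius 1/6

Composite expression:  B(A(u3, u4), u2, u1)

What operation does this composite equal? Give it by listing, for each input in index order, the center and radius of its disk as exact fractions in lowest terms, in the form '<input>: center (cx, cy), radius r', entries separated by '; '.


u1: center (1/2, -1/2), radius 1/6; u2: center (-1/2, 1/2), radius 1/8; u3: center (0, 1/20), radius 1/50; u4: center (-1/20, -1/20), radius 1/50

Affine substitution under B: radii multiply and u-centers shift.
u3: after 2 affine steps, its disk has center (0, 1/20), radius 1/50
u4: after 2 affine steps, its disk has center (-1/20, -1/20), radius 1/50
u2: after 1 affine step, its disk has center (-1/2, 1/2), radius 1/8
u1: after 1 affine step, its disk has center (1/2, -1/2), radius 1/6


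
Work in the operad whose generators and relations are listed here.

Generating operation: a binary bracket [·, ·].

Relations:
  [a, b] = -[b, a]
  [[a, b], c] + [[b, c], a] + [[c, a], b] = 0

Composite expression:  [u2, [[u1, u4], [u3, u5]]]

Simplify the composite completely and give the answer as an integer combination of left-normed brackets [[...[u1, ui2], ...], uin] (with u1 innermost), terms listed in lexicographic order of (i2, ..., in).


-[[[[u1, u4], u3], u5], u2] + [[[[u1, u4], u5], u3], u2]

Expand each bracket as ab - ba; the u1-initial words give the coefficients.
Composite bracket: [u2, [[u1, u4], [u3, u5]]]
Applying ab - ba throughout gives 16 signed words (2^4 = 16).
The u1-initial words carry the normal form:
  the word u1u4u3u5u2 carries sign -1 and contributes -[[[[u1, u4], u3], u5], u2]
  the word u1u4u5u3u2 carries sign +1 and contributes +[[[[u1, u4], u5], u3], u2]


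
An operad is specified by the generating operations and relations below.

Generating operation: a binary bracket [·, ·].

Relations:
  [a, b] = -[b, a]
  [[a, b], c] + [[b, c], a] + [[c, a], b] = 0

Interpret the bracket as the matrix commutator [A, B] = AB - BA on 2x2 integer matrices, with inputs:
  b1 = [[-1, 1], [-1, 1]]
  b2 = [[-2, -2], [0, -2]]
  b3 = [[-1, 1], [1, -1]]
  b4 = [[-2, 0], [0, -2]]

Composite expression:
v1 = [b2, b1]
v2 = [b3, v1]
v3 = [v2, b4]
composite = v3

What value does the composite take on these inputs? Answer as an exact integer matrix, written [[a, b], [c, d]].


[[0, 0], [0, 0]]


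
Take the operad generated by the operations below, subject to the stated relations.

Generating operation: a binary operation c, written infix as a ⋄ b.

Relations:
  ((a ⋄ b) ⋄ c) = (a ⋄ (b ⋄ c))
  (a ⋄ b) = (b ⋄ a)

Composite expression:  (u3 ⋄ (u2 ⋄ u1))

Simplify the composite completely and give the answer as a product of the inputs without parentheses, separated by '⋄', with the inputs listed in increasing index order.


u1 ⋄ u2 ⋄ u3

With c associative and commutative, the u-input set is all that matters.
(u2 ⋄ u1) unparenthesizes to u2 ⋄ u1
(u3 ⋄ (u2 ⋄ u1)) unparenthesizes to u3 ⋄ u2 ⋄ u1
the factors in increasing index order: u1 ⋄ u2 ⋄ u3


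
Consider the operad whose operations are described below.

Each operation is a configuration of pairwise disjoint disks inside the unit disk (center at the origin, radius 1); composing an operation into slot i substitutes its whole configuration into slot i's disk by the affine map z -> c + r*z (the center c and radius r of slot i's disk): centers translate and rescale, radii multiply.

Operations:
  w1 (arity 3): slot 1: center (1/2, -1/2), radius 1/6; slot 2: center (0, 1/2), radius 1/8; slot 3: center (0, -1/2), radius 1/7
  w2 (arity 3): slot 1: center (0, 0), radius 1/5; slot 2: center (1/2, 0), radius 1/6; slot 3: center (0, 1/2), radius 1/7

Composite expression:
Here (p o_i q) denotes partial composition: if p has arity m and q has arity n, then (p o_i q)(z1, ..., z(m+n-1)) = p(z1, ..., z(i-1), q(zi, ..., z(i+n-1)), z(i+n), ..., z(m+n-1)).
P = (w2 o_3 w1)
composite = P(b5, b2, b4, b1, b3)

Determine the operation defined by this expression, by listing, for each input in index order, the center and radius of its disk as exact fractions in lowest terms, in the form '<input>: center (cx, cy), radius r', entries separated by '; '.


b1: center (0, 4/7), radius 1/56; b2: center (1/2, 0), radius 1/6; b3: center (0, 3/7), radius 1/49; b4: center (1/14, 3/7), radius 1/42; b5: center (0, 0), radius 1/5


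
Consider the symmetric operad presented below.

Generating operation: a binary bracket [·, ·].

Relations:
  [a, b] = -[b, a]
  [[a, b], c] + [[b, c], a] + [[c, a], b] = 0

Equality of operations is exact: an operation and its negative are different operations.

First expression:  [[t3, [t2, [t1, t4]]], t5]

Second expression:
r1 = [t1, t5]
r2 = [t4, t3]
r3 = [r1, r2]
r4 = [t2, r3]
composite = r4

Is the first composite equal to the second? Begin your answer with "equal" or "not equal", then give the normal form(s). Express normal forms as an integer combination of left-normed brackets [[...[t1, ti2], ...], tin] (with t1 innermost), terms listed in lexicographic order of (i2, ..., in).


Reducing the first expression gives [[[[t1, t4], t2], t3], t5]
Reducing the second expression gives [[[[t1, t5], t3], t4], t2] - [[[[t1, t5], t4], t3], t2]
Different reductions; not equal.

not equal — first [[[[t1, t4], t2], t3], t5], second [[[[t1, t5], t3], t4], t2] - [[[[t1, t5], t4], t3], t2]


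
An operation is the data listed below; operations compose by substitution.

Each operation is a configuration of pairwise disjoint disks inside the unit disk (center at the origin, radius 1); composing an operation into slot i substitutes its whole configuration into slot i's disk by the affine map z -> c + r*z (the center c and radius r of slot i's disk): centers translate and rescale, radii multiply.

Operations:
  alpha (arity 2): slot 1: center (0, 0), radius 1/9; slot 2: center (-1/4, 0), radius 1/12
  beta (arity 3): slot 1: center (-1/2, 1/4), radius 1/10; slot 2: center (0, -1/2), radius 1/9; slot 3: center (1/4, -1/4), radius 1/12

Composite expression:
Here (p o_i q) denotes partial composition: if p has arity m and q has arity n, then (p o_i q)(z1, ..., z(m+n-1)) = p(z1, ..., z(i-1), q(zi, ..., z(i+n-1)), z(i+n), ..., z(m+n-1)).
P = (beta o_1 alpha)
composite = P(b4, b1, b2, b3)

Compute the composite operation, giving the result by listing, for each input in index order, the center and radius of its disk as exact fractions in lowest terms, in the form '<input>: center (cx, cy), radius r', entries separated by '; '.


b1: center (-21/40, 1/4), radius 1/120; b2: center (0, -1/2), radius 1/9; b3: center (1/4, -1/4), radius 1/12; b4: center (-1/2, 1/4), radius 1/90

Each b-disk chains the slot maps above it in beta; radii multiply.
input b4: applying the 2 nested substitutions gives center (-1/2, 1/4), radius 1/90
input b1: applying the 2 nested substitutions gives center (-21/40, 1/4), radius 1/120
input b2: applying the 1 nested substitution gives center (0, -1/2), radius 1/9
input b3: applying the 1 nested substitution gives center (1/4, -1/4), radius 1/12
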